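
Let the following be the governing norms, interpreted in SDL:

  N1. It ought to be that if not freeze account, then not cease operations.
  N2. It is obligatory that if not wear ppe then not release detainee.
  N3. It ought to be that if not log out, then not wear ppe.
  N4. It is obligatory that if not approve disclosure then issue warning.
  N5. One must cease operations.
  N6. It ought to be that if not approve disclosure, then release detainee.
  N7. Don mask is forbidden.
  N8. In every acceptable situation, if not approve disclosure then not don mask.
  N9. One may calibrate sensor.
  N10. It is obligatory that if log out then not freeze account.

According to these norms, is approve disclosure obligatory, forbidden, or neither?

Obligatory

Premise 5 gives O(cease_operations).
The contrapositive of premise 1 (O(¬freeze_account → ¬cease_operations)) is O(cease_operations → freeze_account), and O(cease_operations) is already established, so O(freeze_account).
The contrapositive of premise 10 (O(log_out → ¬freeze_account)) is O(freeze_account → ¬log_out), and O(freeze_account) is already established, so O(¬log_out).
Applying K to premise 3 (O(¬log_out → ¬wear_ppe)) and O(¬log_out) yields O(¬wear_ppe).
Premise 2 is O(¬wear_ppe → ¬release_detainee); since O(¬wear_ppe), deontic closure gives O(¬release_detainee).
Premise 6 is O(¬approve_disclosure → release_detainee); contrapositively O(¬release_detainee → approve_disclosure). Since O(¬release_detainee) holds, K gives O(approve_disclosure).
Premises 4, 7, 8, 9 do not contribute to this derivation.
Hence approve_disclosure is obligatory.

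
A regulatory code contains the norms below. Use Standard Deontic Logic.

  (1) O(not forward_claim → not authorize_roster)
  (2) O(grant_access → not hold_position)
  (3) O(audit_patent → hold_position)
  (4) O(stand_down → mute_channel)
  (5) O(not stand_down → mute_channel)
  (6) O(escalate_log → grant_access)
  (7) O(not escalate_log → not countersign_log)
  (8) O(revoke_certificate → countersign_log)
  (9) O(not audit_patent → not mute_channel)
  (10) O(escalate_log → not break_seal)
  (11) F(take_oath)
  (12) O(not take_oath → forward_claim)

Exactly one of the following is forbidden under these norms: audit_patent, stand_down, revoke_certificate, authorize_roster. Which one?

By case analysis on stand_down: premise 4 gives O(stand_down → mute_channel) and premise 5 gives O(not stand_down → mute_channel), so O(mute_channel) either way.
The contrapositive of premise 9 (O(not audit_patent → not mute_channel)) is O(mute_channel → audit_patent), and O(mute_channel) is already established, so O(audit_patent).
Premise 3 is O(audit_patent → hold_position); since O(audit_patent), deontic closure gives O(hold_position).
Premise 2, O(grant_access → not hold_position), contraposes to O(hold_position → not grant_access); with O(hold_position) we get O(not grant_access).
The contrapositive of premise 6 (O(escalate_log → grant_access)) is O(not grant_access → not escalate_log), and O(not grant_access) is already established, so O(not escalate_log).
With premise 7, O(not escalate_log → not countersign_log), the K-axiom yields O(not countersign_log).
Premise 8, O(revoke_certificate → countersign_log), contraposes to O(not countersign_log → not revoke_certificate); with O(not countersign_log) we get O(not revoke_certificate).
So O(not revoke_certificate) holds, i.e. revoke_certificate is forbidden. None of the other listed options is forbidden under the premises.

revoke_certificate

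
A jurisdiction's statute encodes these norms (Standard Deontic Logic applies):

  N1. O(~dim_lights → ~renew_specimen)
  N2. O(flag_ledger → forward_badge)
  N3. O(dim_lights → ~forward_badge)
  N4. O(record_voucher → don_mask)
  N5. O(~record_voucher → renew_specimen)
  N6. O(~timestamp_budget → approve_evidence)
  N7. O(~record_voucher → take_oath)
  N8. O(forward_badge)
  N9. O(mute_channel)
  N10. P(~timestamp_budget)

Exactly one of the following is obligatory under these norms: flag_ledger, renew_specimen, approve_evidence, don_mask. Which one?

don_mask

Premise 8 states O(forward_badge) outright.
Premise 3, O(dim_lights → ~forward_badge), contraposes to O(forward_badge → ~dim_lights); with O(forward_badge) we get O(~dim_lights).
With premise 1, O(~dim_lights → ~renew_specimen), the K-axiom yields O(~renew_specimen).
Premise 5, O(~record_voucher → renew_specimen), contraposes to O(~renew_specimen → record_voucher); with O(~renew_specimen) we get O(record_voucher).
With premise 4, O(record_voucher → don_mask), the K-axiom yields O(don_mask).
So O(don_mask) holds — don_mask is obligatory. None of the other listed options is made obligatory by any chain of premises.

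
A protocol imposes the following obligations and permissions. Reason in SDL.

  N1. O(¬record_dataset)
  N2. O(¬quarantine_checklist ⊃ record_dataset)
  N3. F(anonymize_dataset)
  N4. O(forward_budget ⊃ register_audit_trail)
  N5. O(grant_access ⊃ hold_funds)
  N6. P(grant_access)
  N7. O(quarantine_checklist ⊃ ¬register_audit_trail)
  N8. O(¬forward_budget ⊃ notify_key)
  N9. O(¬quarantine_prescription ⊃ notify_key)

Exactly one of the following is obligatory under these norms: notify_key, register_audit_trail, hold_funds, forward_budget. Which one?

Premise 1 gives O(¬record_dataset).
Premise 2 is O(¬quarantine_checklist ⊃ record_dataset); contrapositively O(¬record_dataset ⊃ quarantine_checklist). Since O(¬record_dataset) holds, K gives O(quarantine_checklist).
From O(quarantine_checklist) and premise 7, O(quarantine_checklist ⊃ ¬register_audit_trail), we obtain O(¬register_audit_trail).
Premise 4 is O(forward_budget ⊃ register_audit_trail); contrapositively O(¬register_audit_trail ⊃ ¬forward_budget). Since O(¬register_audit_trail) holds, K gives O(¬forward_budget).
Premise 8 is O(¬forward_budget ⊃ notify_key); since O(¬forward_budget), deontic closure gives O(notify_key).
So O(notify_key) holds — notify_key is obligatory. None of the other listed options is made obligatory by any chain of premises.

notify_key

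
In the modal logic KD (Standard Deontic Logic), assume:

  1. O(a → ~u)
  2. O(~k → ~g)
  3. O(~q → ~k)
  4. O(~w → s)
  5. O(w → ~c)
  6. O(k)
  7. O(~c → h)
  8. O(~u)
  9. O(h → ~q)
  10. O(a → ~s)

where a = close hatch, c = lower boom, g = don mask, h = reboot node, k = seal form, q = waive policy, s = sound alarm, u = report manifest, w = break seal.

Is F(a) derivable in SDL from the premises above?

Yes

Premise 6 states O(k) outright.
The contrapositive of premise 3 (O(~q → ~k)) is O(k → q), and O(k) is already established, so O(q).
Premise 9 is O(h → ~q); contrapositively O(q → ~h). Since O(q) holds, K gives O(~h).
Premise 7 is O(~c → h); contrapositively O(~h → c). Since O(~h) holds, K gives O(c).
The contrapositive of premise 5 (O(w → ~c)) is O(c → ~w), and O(c) is already established, so O(~w).
With premise 4, O(~w → s), the K-axiom yields O(s).
The contrapositive of premise 10 (O(a → ~s)) is O(s → ~a), and O(s) is already established, so O(~a).
Premises 1, 2, 8 do not contribute to this derivation.
So O(~a) holds, i.e. F(a). The claim follows.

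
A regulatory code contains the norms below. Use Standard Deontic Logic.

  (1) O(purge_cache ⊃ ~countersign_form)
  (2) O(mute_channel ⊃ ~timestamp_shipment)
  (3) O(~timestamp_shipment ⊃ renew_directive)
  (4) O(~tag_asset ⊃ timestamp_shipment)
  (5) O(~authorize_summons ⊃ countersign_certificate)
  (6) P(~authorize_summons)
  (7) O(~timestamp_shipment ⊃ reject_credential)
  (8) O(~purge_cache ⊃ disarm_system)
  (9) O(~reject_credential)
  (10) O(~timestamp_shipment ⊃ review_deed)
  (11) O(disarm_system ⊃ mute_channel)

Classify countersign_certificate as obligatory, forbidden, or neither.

Neither

Premise 5 is O(~authorize_summons ⊃ countersign_certificate), but O(~authorize_summons) is not derivable from the premises (the permission P(~authorize_summons) asserts only ~O(authorize_summons), not O(~authorize_summons)), so it does not yield O(countersign_certificate).
No premise or chain of K-axiom applications forces O(countersign_certificate), and none forces O(~countersign_certificate). So countersign_certificate is neither obligatory nor forbidden under these norms.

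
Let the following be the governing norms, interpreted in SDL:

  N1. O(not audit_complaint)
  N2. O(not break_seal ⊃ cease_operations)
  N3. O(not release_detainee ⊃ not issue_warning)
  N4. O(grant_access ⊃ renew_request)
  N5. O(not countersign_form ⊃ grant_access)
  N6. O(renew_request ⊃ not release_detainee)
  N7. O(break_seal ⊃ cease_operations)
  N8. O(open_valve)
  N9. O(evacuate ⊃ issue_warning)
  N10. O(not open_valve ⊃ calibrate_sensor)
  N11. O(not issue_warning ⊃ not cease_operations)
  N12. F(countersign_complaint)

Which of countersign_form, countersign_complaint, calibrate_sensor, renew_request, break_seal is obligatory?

Premises 2 and 7 cover both cases: O(not break_seal ⊃ cease_operations) and O(break_seal ⊃ cease_operations). Since not break_seal ∨ break_seal is a tautology, O(cease_operations) follows.
Premise 11, O(not issue_warning ⊃ not cease_operations), contraposes to O(cease_operations ⊃ issue_warning); with O(cease_operations) we get O(issue_warning).
Premise 3 is O(not release_detainee ⊃ not issue_warning); contrapositively O(issue_warning ⊃ release_detainee). Since O(issue_warning) holds, K gives O(release_detainee).
Premise 6, O(renew_request ⊃ not release_detainee), contraposes to O(release_detainee ⊃ not renew_request); with O(release_detainee) we get O(not renew_request).
Premise 4, O(grant_access ⊃ renew_request), contraposes to O(not renew_request ⊃ not grant_access); with O(not renew_request) we get O(not grant_access).
The contrapositive of premise 5 (O(not countersign_form ⊃ grant_access)) is O(not grant_access ⊃ countersign_form), and O(not grant_access) is already established, so O(countersign_form).
So O(countersign_form) holds — countersign_form is obligatory. None of the other listed options is made obligatory by any chain of premises.

countersign_form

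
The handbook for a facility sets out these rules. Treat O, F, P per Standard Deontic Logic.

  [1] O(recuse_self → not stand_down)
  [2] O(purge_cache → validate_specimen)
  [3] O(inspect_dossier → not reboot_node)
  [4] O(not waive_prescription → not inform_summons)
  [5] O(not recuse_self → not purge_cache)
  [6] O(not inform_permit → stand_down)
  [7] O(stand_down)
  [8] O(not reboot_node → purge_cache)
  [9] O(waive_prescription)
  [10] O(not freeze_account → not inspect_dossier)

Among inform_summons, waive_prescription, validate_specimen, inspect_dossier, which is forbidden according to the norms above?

Premise 7 states O(stand_down) outright.
The contrapositive of premise 1 (O(recuse_self → not stand_down)) is O(stand_down → not recuse_self), and O(stand_down) is already established, so O(not recuse_self).
Premise 5 is O(not recuse_self → not purge_cache); since O(not recuse_self), deontic closure gives O(not purge_cache).
Premise 8, O(not reboot_node → purge_cache), contraposes to O(not purge_cache → reboot_node); with O(not purge_cache) we get O(reboot_node).
The contrapositive of premise 3 (O(inspect_dossier → not reboot_node)) is O(reboot_node → not inspect_dossier), and O(reboot_node) is already established, so O(not inspect_dossier).
So O(not inspect_dossier) holds, i.e. inspect_dossier is forbidden. None of the other listed options is forbidden under the premises.

inspect_dossier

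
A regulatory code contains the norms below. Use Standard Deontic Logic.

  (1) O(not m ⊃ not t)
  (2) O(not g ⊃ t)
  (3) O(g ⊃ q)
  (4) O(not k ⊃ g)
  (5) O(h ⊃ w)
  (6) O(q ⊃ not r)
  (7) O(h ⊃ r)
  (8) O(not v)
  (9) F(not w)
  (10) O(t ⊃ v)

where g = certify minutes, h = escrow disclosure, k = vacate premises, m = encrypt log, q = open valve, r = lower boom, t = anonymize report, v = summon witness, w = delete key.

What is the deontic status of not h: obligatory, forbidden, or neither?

Obligatory

From premise 8 we have O(not v).
Premise 10, O(t ⊃ v), contraposes to O(not v ⊃ not t); with O(not v) we get O(not t).
The contrapositive of premise 2 (O(not g ⊃ t)) is O(not t ⊃ g), and O(not t) is already established, so O(g).
Applying K to premise 3 (O(g ⊃ q)) and O(g) yields O(q).
Premise 6 is O(q ⊃ not r); since O(q), deontic closure gives O(not r).
Premise 7, O(h ⊃ r), contraposes to O(not r ⊃ not h); with O(not r) we get O(not h).
Premises 1, 4, 5, 9 do not contribute to this derivation.
Hence not h is obligatory.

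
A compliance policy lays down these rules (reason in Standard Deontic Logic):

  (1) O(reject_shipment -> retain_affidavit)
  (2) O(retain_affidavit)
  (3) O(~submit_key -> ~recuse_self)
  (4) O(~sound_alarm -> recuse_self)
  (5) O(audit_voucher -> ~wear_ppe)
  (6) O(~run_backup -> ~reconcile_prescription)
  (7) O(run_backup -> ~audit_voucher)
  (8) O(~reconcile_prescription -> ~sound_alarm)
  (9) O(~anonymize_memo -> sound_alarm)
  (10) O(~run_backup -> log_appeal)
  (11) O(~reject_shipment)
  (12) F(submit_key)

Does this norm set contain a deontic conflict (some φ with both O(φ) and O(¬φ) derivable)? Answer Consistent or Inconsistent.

Consistent

Premise 1 is O(reject_shipment -> retain_affidavit); even if O(retain_affidavit) held, inferring O(reject_shipment) would be affirming the consequent — invalid.
So O(reject_shipment) is not derivable, and the apparent clash with O(~reject_shipment) does not arise.
A world satisfying every obligation exists (e.g. anonymize_memo=false, audit_voucher=false, log_appeal=false, reconcile_prescription=true, recuse_self=false, reject_shipment=false, retain_affidavit=true, run_backup=true, sound_alarm=true, submit_key=false, wear_ppe=false); no atom is both obligatory and forbidden, so the set is consistent.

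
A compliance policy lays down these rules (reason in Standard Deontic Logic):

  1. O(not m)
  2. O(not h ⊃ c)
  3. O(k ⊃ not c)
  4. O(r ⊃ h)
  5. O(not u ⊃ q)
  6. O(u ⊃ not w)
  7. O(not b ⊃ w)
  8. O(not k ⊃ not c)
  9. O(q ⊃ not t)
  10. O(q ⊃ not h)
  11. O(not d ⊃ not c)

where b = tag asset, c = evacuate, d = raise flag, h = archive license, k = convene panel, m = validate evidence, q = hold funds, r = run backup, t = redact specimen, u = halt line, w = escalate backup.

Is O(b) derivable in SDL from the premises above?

By case analysis on k: premise 3 gives O(k ⊃ not c) and premise 8 gives O(not k ⊃ not c), so O(not c) either way.
The contrapositive of premise 2 (O(not h ⊃ c)) is O(not c ⊃ h), and O(not c) is already established, so O(h).
The contrapositive of premise 10 (O(q ⊃ not h)) is O(h ⊃ not q), and O(h) is already established, so O(not q).
Premise 5 is O(not u ⊃ q); contrapositively O(not q ⊃ u). Since O(not q) holds, K gives O(u).
Applying K to premise 6 (O(u ⊃ not w)) and O(u) yields O(not w).
Premise 7 is O(not b ⊃ w); contrapositively O(not w ⊃ b). Since O(not w) holds, K gives O(b).
Premises 1, 4, 9, 11 do not contribute to this derivation.
So O(b) follows.

Yes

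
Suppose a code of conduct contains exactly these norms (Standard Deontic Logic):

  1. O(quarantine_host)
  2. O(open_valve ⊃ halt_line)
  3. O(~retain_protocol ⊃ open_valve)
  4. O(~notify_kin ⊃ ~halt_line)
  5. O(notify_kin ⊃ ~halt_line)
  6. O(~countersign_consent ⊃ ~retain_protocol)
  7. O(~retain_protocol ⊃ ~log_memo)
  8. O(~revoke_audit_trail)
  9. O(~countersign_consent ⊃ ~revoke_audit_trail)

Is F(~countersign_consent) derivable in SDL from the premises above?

Premises 5 and 4 are O(notify_kin ⊃ ~halt_line) and O(~notify_kin ⊃ ~halt_line); every ideal world satisfies notify_kin or ~notify_kin, so in either case ~halt_line holds — hence O(~halt_line).
Premise 2, O(open_valve ⊃ halt_line), contraposes to O(~halt_line ⊃ ~open_valve); with O(~halt_line) we get O(~open_valve).
Premise 3 is O(~retain_protocol ⊃ open_valve); contrapositively O(~open_valve ⊃ retain_protocol). Since O(~open_valve) holds, K gives O(retain_protocol).
Premise 6, O(~countersign_consent ⊃ ~retain_protocol), contraposes to O(retain_protocol ⊃ countersign_consent); with O(retain_protocol) we get O(countersign_consent).
Premises 1, 7, 8, 9 do not contribute to this derivation.
So O(countersign_consent) holds, i.e. F(~countersign_consent). The claim follows.

Yes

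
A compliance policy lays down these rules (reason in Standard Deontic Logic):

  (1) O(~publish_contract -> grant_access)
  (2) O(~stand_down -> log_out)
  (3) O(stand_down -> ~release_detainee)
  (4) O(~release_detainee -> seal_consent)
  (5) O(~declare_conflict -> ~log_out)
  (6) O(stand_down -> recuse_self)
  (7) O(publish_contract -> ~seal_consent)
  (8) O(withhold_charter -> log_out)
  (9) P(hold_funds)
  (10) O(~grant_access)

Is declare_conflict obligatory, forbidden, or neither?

Premise 10 states O(~grant_access) outright.
Premise 1, O(~publish_contract -> grant_access), contraposes to O(~grant_access -> publish_contract); with O(~grant_access) we get O(publish_contract).
Premise 7 is O(publish_contract -> ~seal_consent); since O(publish_contract), deontic closure gives O(~seal_consent).
The contrapositive of premise 4 (O(~release_detainee -> seal_consent)) is O(~seal_consent -> release_detainee), and O(~seal_consent) is already established, so O(release_detainee).
Premise 3, O(stand_down -> ~release_detainee), contraposes to O(release_detainee -> ~stand_down); with O(release_detainee) we get O(~stand_down).
Premise 2 is O(~stand_down -> log_out); since O(~stand_down), deontic closure gives O(log_out).
Premise 5 is O(~declare_conflict -> ~log_out); contrapositively O(log_out -> declare_conflict). Since O(log_out) holds, K gives O(declare_conflict).
Premises 6, 8, 9 do not contribute to this derivation.
Hence declare_conflict is obligatory.

Obligatory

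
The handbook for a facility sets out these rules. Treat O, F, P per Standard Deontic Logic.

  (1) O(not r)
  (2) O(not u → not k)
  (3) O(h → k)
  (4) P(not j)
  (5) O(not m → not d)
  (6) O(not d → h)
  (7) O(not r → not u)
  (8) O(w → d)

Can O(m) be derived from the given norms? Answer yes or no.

From premise 1 we have O(not r).
Applying K to premise 7 (O(not r → not u)) and O(not r) yields O(not u).
Premise 2 is O(not u → not k); since O(not u), deontic closure gives O(not k).
Premise 3 is O(h → k); contrapositively O(not k → not h). Since O(not k) holds, K gives O(not h).
Premise 6, O(not d → h), contraposes to O(not h → d); with O(not h) we get O(d).
The contrapositive of premise 5 (O(not m → not d)) is O(d → m), and O(d) is already established, so O(m).
Premises 4, 8 do not contribute to this derivation.
So O(m) follows.

Yes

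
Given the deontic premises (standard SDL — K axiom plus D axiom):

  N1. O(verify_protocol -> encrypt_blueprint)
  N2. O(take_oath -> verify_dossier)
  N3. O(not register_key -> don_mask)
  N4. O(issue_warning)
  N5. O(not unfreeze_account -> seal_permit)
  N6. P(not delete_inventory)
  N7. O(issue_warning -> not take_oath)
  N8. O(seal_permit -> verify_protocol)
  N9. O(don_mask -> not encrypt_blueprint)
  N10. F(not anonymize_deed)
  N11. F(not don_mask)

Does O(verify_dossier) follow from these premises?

No

Premise 2 is O(take_oath -> verify_dossier), but O(take_oath) is not derivable from the premises, so it does not yield O(verify_dossier).
No other premise forces O(verify_dossier). An ideal world satisfying every premise can still have verify_dossier false, so O(verify_dossier) is not derivable.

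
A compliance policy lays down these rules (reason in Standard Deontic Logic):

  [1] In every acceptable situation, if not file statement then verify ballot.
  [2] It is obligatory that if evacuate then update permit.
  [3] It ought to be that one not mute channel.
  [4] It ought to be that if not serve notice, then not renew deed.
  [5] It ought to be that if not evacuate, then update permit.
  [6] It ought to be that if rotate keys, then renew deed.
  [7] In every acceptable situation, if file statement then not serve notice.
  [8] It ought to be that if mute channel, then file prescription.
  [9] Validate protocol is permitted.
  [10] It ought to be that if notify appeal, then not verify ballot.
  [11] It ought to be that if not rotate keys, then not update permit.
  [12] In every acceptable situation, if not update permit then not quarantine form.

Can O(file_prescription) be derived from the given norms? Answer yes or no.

No

Premise 8 is O(mute_channel → file_prescription), but O(mute_channel) is not derivable from the premises, so it does not yield O(file_prescription).
No other premise forces O(file_prescription). An ideal world satisfying every premise can still have file_prescription false, so O(file_prescription) is not derivable.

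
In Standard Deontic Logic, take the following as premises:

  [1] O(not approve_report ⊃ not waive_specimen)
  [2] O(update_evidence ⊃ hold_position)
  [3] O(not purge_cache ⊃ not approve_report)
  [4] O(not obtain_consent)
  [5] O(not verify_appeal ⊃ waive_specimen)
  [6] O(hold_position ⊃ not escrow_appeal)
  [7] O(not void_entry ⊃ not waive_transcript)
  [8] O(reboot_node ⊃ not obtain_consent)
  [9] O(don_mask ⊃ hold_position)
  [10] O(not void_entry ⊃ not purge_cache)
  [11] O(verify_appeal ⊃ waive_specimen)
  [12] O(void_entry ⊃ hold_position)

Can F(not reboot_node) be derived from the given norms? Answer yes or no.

Premise 8 is O(reboot_node ⊃ not obtain_consent); even if O(not obtain_consent) held, inferring O(reboot_node) would be affirming the consequent — invalid.
No other premise forces O(reboot_node). An ideal world satisfying every premise can still have not reboot_node true, so F(not reboot_node) is not derivable.

No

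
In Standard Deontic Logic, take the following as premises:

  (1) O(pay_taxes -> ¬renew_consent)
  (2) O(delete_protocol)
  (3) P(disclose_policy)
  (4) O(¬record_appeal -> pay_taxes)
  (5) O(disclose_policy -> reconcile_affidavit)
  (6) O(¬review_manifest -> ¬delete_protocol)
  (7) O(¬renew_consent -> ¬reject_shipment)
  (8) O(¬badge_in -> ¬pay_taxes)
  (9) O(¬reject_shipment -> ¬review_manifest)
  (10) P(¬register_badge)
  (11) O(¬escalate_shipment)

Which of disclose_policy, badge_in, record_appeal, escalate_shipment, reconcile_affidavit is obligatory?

Premise 2 states O(delete_protocol) outright.
Premise 6, O(¬review_manifest -> ¬delete_protocol), contraposes to O(delete_protocol -> review_manifest); with O(delete_protocol) we get O(review_manifest).
Premise 9 is O(¬reject_shipment -> ¬review_manifest); contrapositively O(review_manifest -> reject_shipment). Since O(review_manifest) holds, K gives O(reject_shipment).
Premise 7 is O(¬renew_consent -> ¬reject_shipment); contrapositively O(reject_shipment -> renew_consent). Since O(reject_shipment) holds, K gives O(renew_consent).
The contrapositive of premise 1 (O(pay_taxes -> ¬renew_consent)) is O(renew_consent -> ¬pay_taxes), and O(renew_consent) is already established, so O(¬pay_taxes).
The contrapositive of premise 4 (O(¬record_appeal -> pay_taxes)) is O(¬pay_taxes -> record_appeal), and O(¬pay_taxes) is already established, so O(record_appeal).
So O(record_appeal) holds — record_appeal is obligatory. None of the other listed options is made obligatory by any chain of premises.

record_appeal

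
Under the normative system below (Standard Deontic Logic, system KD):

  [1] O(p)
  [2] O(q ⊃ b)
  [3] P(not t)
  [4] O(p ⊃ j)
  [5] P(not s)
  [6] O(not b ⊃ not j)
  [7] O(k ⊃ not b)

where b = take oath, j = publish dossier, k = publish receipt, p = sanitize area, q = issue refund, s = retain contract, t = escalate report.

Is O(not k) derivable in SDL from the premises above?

From premise 1 we have O(p).
Premise 4 is O(p ⊃ j); since O(p), deontic closure gives O(j).
The contrapositive of premise 6 (O(not b ⊃ not j)) is O(j ⊃ b), and O(j) is already established, so O(b).
Premise 7, O(k ⊃ not b), contraposes to O(b ⊃ not k); with O(b) we get O(not k).
Premises 2, 3, 5 do not contribute to this derivation.
So O(not k) follows.

Yes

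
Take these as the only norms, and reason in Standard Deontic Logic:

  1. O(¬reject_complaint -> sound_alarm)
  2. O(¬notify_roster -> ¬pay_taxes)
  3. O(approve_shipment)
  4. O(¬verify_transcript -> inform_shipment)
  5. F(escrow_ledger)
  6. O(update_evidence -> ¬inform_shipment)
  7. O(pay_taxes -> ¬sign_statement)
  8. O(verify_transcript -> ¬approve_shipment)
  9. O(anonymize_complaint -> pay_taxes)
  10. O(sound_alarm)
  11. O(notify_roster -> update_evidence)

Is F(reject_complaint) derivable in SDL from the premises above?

Premise 1 is O(¬reject_complaint -> sound_alarm); even if O(sound_alarm) held, inferring O(¬reject_complaint) would be affirming the consequent — invalid.
No other premise forces O(¬reject_complaint). An ideal world satisfying every premise can still have reject_complaint true, so F(reject_complaint) is not derivable.

No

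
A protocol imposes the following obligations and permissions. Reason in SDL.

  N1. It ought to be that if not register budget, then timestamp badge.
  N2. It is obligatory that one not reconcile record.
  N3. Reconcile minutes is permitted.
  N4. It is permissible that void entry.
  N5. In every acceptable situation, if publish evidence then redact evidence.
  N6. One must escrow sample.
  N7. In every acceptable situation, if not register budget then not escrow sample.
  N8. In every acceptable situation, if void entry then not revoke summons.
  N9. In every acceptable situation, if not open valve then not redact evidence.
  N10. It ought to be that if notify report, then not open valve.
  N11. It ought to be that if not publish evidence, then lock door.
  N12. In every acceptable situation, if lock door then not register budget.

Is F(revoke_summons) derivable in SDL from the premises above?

No

Premise 8 is O(void_entry → ¬revoke_summons), but O(void_entry) is not derivable from the premises (the permission P(void_entry) asserts only ¬O(¬void_entry), not O(void_entry)), so it does not yield O(¬revoke_summons).
No other premise forces O(¬revoke_summons). An ideal world satisfying every premise can still have revoke_summons true, so F(revoke_summons) is not derivable.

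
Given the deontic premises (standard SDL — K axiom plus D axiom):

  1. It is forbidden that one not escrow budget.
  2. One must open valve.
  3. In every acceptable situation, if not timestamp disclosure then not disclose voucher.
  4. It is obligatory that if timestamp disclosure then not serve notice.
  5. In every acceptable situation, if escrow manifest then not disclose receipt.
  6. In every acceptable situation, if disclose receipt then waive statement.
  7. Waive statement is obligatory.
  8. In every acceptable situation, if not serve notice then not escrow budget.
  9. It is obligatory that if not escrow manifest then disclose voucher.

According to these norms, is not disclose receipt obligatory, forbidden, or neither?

Obligatory

Premise 1 is F(¬escrow_budget), i.e. O(escrow_budget).
The contrapositive of premise 8 (O(¬serve_notice → ¬escrow_budget)) is O(escrow_budget → serve_notice), and O(escrow_budget) is already established, so O(serve_notice).
The contrapositive of premise 4 (O(timestamp_disclosure → ¬serve_notice)) is O(serve_notice → ¬timestamp_disclosure), and O(serve_notice) is already established, so O(¬timestamp_disclosure).
From O(¬timestamp_disclosure) and premise 3, O(¬timestamp_disclosure → ¬disclose_voucher), we obtain O(¬disclose_voucher).
Premise 9 is O(¬escrow_manifest → disclose_voucher); contrapositively O(¬disclose_voucher → escrow_manifest). Since O(¬disclose_voucher) holds, K gives O(escrow_manifest).
Applying K to premise 5 (O(escrow_manifest → ¬disclose_receipt)) and O(escrow_manifest) yields O(¬disclose_receipt).
Premises 2, 6, 7 do not contribute to this derivation.
Hence ¬disclose_receipt is obligatory.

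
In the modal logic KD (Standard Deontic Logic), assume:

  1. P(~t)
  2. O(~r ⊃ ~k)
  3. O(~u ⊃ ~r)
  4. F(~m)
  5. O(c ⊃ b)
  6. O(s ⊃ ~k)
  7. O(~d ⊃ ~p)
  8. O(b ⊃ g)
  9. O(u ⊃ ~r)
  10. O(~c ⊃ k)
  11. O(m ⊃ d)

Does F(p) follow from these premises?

No

Premise 7 is O(~d ⊃ ~p), but O(~d) is not derivable from the premises, so it does not yield O(~p).
No other premise forces O(~p). An ideal world satisfying every premise can still have p true, so F(p) is not derivable.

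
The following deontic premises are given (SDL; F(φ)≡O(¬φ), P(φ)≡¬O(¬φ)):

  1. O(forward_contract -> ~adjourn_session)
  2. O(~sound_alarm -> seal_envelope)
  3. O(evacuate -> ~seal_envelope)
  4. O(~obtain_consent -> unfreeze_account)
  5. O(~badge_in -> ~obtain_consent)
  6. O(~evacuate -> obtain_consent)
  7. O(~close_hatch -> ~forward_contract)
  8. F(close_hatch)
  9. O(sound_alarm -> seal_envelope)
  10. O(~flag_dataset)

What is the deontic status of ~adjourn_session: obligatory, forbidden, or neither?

Premise 1 is O(forward_contract -> ~adjourn_session), but O(forward_contract) is not derivable from the premises, so it does not yield O(~adjourn_session).
No premise or chain of K-axiom applications forces O(~adjourn_session), and none forces O(adjourn_session). So ~adjourn_session is neither obligatory nor forbidden under these norms.

Neither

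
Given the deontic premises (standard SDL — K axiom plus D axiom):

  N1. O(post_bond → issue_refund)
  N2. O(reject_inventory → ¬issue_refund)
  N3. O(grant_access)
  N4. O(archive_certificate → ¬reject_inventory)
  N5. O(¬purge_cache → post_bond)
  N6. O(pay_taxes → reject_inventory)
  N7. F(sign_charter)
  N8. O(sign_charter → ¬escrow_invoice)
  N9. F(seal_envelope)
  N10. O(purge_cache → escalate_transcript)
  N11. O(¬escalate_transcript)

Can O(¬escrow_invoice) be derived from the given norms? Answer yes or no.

No

Premise 8 is O(sign_charter → ¬escrow_invoice), but O(sign_charter) is not derivable from the premises, so it does not yield O(¬escrow_invoice).
No other premise forces O(¬escrow_invoice). An ideal world satisfying every premise can still have ¬escrow_invoice false, so O(¬escrow_invoice) is not derivable.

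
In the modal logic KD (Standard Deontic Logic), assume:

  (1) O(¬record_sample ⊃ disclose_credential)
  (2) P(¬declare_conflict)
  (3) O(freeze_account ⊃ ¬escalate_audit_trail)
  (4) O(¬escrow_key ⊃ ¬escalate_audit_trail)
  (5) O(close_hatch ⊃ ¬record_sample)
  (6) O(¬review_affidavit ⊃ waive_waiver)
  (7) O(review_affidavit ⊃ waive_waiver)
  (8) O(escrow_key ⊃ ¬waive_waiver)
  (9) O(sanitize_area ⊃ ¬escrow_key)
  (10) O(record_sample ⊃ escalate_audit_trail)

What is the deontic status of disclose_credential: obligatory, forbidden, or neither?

Obligatory

Premises 7 and 6 are O(review_affidavit ⊃ waive_waiver) and O(¬review_affidavit ⊃ waive_waiver); every ideal world satisfies review_affidavit or ¬review_affidavit, so in either case waive_waiver holds — hence O(waive_waiver).
Premise 8, O(escrow_key ⊃ ¬waive_waiver), contraposes to O(waive_waiver ⊃ ¬escrow_key); with O(waive_waiver) we get O(¬escrow_key).
Applying K to premise 4 (O(¬escrow_key ⊃ ¬escalate_audit_trail)) and O(¬escrow_key) yields O(¬escalate_audit_trail).
Premise 10, O(record_sample ⊃ escalate_audit_trail), contraposes to O(¬escalate_audit_trail ⊃ ¬record_sample); with O(¬escalate_audit_trail) we get O(¬record_sample).
From O(¬record_sample) and premise 1, O(¬record_sample ⊃ disclose_credential), we obtain O(disclose_credential).
Premises 2, 3, 5, 9 do not contribute to this derivation.
Hence disclose_credential is obligatory.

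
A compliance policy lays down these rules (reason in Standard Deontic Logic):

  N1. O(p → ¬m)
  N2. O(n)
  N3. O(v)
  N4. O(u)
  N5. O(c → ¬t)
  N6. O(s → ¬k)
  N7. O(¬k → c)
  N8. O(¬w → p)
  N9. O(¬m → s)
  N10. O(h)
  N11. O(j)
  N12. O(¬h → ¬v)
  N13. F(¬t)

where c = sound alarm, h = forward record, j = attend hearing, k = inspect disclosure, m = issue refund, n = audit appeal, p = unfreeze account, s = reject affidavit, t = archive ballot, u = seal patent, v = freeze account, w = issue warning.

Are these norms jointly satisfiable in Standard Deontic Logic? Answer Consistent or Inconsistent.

Consistent

Premise 12 is O(¬h → ¬v), but O(¬h) is not derivable from the premises, so it does not yield O(¬v).
So O(¬v) is not derivable, and the apparent clash with O(v) does not arise.
A world satisfying every obligation exists (e.g. c=false, h=true, j=true, k=true, m=true, n=true, p=false, s=false, t=true, u=true, v=true, w=true); no atom is both obligatory and forbidden, so the set is consistent.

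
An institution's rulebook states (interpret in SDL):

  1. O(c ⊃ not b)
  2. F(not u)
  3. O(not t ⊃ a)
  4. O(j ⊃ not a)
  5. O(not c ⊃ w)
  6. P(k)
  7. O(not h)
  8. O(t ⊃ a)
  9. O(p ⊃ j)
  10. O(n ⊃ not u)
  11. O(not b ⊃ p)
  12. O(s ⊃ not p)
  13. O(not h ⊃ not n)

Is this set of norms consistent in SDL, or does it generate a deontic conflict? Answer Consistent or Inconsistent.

Premise 10 is O(n ⊃ not u), but O(n) is not derivable from the premises, so it does not yield O(not u).
So O(not u) is not derivable, and the apparent clash with O(u) does not arise.
A world satisfying every obligation exists (e.g. a=true, b=true, c=false, h=false, j=false, k=false, n=false, p=false, s=false, t=false, u=true, w=true); no atom is both obligatory and forbidden, so the set is consistent.

Consistent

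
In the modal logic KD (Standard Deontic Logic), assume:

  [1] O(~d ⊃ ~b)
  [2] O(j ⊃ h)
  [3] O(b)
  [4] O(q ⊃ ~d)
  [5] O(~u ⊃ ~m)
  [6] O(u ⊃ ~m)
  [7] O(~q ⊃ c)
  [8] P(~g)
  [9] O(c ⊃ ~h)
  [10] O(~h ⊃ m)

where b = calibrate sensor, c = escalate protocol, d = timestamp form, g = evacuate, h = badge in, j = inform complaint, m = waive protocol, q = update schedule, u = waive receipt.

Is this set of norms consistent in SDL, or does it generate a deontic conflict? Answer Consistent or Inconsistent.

Premises 6 and 5 are O(u ⊃ ~m) and O(~u ⊃ ~m); every ideal world satisfies u or ~u, so in either case ~m holds — hence O(~m).
The contrapositive of premise 10 (O(~h ⊃ m)) is O(~m ⊃ h), and O(~m) is already established, so O(h).
Premise 9, O(c ⊃ ~h), contraposes to O(h ⊃ ~c); with O(h) we get O(~c).
Premise 7, O(~q ⊃ c), contraposes to O(~c ⊃ q); with O(~c) we get O(q).
Applying K to premise 4 (O(q ⊃ ~d)) and O(q) yields O(~d).
Premise 1 is O(~d ⊃ ~b); since O(~d), deontic closure gives O(~b).
However, premise 3 gives O(b).
We now have both O(~b) and O(b) — b is simultaneously obligatory and forbidden, violating the D-axiom.

Inconsistent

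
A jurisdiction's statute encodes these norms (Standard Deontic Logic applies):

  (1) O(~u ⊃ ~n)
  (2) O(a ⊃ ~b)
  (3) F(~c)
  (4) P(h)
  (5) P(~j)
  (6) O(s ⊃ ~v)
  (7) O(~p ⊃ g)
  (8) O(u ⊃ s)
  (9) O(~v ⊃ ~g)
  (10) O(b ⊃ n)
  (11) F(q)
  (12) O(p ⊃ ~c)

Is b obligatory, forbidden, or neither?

F(~c) at premise 3 means O(c).
The contrapositive of premise 12 (O(p ⊃ ~c)) is O(c ⊃ ~p), and O(c) is already established, so O(~p).
Premise 7 is O(~p ⊃ g); since O(~p), deontic closure gives O(g).
The contrapositive of premise 9 (O(~v ⊃ ~g)) is O(g ⊃ v), and O(g) is already established, so O(v).
Premise 6 is O(s ⊃ ~v); contrapositively O(v ⊃ ~s). Since O(v) holds, K gives O(~s).
Premise 8, O(u ⊃ s), contraposes to O(~s ⊃ ~u); with O(~s) we get O(~u).
Applying K to premise 1 (O(~u ⊃ ~n)) and O(~u) yields O(~n).
The contrapositive of premise 10 (O(b ⊃ n)) is O(~n ⊃ ~b), and O(~n) is already established, so O(~b).
Premises 2, 4, 5, 11 do not contribute to this derivation.
Thus O(~b), which is F(b): b is forbidden.

Forbidden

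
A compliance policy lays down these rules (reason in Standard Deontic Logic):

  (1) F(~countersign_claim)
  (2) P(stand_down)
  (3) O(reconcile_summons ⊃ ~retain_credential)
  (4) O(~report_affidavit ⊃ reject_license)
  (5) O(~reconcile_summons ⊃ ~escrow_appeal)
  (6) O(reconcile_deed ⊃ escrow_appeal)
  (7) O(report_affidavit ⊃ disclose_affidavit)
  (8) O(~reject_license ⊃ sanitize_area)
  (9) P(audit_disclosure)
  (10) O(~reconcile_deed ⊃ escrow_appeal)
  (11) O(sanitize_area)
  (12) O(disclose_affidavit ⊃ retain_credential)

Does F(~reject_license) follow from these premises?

Premises 6 and 10 are O(reconcile_deed ⊃ escrow_appeal) and O(~reconcile_deed ⊃ escrow_appeal); every ideal world satisfies reconcile_deed or ~reconcile_deed, so in either case escrow_appeal holds — hence O(escrow_appeal).
The contrapositive of premise 5 (O(~reconcile_summons ⊃ ~escrow_appeal)) is O(escrow_appeal ⊃ reconcile_summons), and O(escrow_appeal) is already established, so O(reconcile_summons).
From O(reconcile_summons) and premise 3, O(reconcile_summons ⊃ ~retain_credential), we obtain O(~retain_credential).
The contrapositive of premise 12 (O(disclose_affidavit ⊃ retain_credential)) is O(~retain_credential ⊃ ~disclose_affidavit), and O(~retain_credential) is already established, so O(~disclose_affidavit).
The contrapositive of premise 7 (O(report_affidavit ⊃ disclose_affidavit)) is O(~disclose_affidavit ⊃ ~report_affidavit), and O(~disclose_affidavit) is already established, so O(~report_affidavit).
From O(~report_affidavit) and premise 4, O(~report_affidavit ⊃ reject_license), we obtain O(reject_license).
Premises 1, 2, 8, 9, 11 do not contribute to this derivation.
So O(reject_license) holds, i.e. F(~reject_license). The claim follows.

Yes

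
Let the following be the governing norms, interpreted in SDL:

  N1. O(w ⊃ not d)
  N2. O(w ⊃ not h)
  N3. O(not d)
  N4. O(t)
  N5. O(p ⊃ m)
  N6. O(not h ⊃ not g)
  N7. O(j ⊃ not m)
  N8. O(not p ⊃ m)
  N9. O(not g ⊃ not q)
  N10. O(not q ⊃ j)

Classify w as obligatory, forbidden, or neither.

By case analysis on p: premise 5 gives O(p ⊃ m) and premise 8 gives O(not p ⊃ m), so O(m) either way.
Premise 7 is O(j ⊃ not m); contrapositively O(m ⊃ not j). Since O(m) holds, K gives O(not j).
The contrapositive of premise 10 (O(not q ⊃ j)) is O(not j ⊃ q), and O(not j) is already established, so O(q).
Premise 9, O(not g ⊃ not q), contraposes to O(q ⊃ g); with O(q) we get O(g).
The contrapositive of premise 6 (O(not h ⊃ not g)) is O(g ⊃ h), and O(g) is already established, so O(h).
Premise 2 is O(w ⊃ not h); contrapositively O(h ⊃ not w). Since O(h) holds, K gives O(not w).
Premises 1, 3, 4 do not contribute to this derivation.
Thus O(not w), which is F(w): w is forbidden.

Forbidden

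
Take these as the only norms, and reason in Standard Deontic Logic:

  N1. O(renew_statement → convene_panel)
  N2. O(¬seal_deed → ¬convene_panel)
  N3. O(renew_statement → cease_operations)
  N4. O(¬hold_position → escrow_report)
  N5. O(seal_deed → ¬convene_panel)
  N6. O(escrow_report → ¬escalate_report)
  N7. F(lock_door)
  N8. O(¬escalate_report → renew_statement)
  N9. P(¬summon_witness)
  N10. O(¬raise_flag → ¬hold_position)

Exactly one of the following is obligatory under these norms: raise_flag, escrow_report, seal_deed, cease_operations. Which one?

Premises 2 and 5 are O(¬seal_deed → ¬convene_panel) and O(seal_deed → ¬convene_panel); every ideal world satisfies ¬seal_deed or seal_deed, so in either case ¬convene_panel holds — hence O(¬convene_panel).
Premise 1 is O(renew_statement → convene_panel); contrapositively O(¬convene_panel → ¬renew_statement). Since O(¬convene_panel) holds, K gives O(¬renew_statement).
Premise 8 is O(¬escalate_report → renew_statement); contrapositively O(¬renew_statement → escalate_report). Since O(¬renew_statement) holds, K gives O(escalate_report).
Premise 6 is O(escrow_report → ¬escalate_report); contrapositively O(escalate_report → ¬escrow_report). Since O(escalate_report) holds, K gives O(¬escrow_report).
Premise 4 is O(¬hold_position → escrow_report); contrapositively O(¬escrow_report → hold_position). Since O(¬escrow_report) holds, K gives O(hold_position).
Premise 10, O(¬raise_flag → ¬hold_position), contraposes to O(hold_position → raise_flag); with O(hold_position) we get O(raise_flag).
So O(raise_flag) holds — raise_flag is obligatory. None of the other listed options is made obligatory by any chain of premises.

raise_flag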